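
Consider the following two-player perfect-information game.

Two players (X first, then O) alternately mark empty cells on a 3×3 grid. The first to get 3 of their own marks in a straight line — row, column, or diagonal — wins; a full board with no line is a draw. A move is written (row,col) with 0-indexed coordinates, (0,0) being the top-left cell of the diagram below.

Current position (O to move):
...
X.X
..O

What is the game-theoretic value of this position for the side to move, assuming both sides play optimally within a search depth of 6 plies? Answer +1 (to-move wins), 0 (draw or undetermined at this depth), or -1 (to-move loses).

value(.../X.X/..O, O) = +1

ply 1, O at .../X.X/..O | (0,0)=-1→O../X.X/..O; (0,1)=-1→.O./X.X/..O; (0,2)=-1→..O/X.X/..O; (1,1)=+1→.../XOX/..O*; (2,0)=-1→.../X.X/O.O; (2,1)=-1→.../X.X/.OO
ply 2, X at .../XOX/..O | (0,0)=-1→X../XOX/..O*; (0,1)=-1→.X./XOX/..O; (0,2)=-1→..X/XOX/..O; (2,0)=-1→.../XOX/X.O; (2,1)=-1→.../XOX/.XO
ply 3, O at X../XOX/..O | (0,1)=-1→XO./XOX/..O; (0,2)=-1→X.O/XOX/..O; (2,0)=+1→X../XOX/O.O*; (2,1)=-1→X../XOX/.OO
ply 4, X at X../XOX/O.O | (0,1)=-1→XX./XOX/O.O*; (0,2)=-1→X.X/XOX/O.O; (2,1)=-1→X../XOX/OXO
ply 5, O at XX./XOX/O.O | (0,2)=+1→XXO/XOX/O.O*; (2,1)=+1→XX./XOX/OOO
ply 6: XXO/XOX/O.O is terminal -1 (X); from .../X.X/..O depth 6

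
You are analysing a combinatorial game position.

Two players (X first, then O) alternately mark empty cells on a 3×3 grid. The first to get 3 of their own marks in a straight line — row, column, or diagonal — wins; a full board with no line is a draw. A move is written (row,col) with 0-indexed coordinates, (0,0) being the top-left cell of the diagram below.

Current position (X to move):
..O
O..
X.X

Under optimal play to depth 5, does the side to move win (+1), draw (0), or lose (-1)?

[..O/O../X.X] X move#1: (0,0):+1/X.O/O../X.X*, (0,1):+0/.XO/O../X.X, (1,1):+1/..O/OX./X.X, (1,2):+0/..O/O.X/X.X, (2,1):+1/..O/O../XXX
[X.O/O../X.X] O move#2: (0,1):-1/XOO/O../X.X*, (1,1):-1/X.O/OO./X.X, (1,2):-1/X.O/O.O/X.X, (2,1):-1/X.O/O../XOX
[XOO/O../X.X] X move#3: (1,1):+1/XOO/OX./X.X*, (1,2):+1/XOO/O.X/X.X, (2,1):+1/XOO/O../XXX
[XOO/OX./X.X] end (terminal -1, O#4); searched ..O/O../X.X to 5

value(..O/O../X.X, X) = +1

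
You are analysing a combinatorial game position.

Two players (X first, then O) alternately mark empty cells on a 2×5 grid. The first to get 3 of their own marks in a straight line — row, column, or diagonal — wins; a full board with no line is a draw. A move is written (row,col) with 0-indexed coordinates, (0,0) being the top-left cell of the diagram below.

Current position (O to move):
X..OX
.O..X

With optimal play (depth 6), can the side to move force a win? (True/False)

O winning at [X..OX/.O..X]: True

ply 1, O at X..OX/.O..X | (0,1)=+1→XO.OX/.O..X*; (0,2)=+1→X.OOX/.O..X; (1,0)=+0→X..OX/OO..X; (1,2)=+1→X..OX/.OO.X; (1,3)=+0→X..OX/.O.OX
ply 2, X at XO.OX/.O..X | (0,2)=-1→XOXOX/.O..X*; (1,0)=-1→XO.OX/XO..X; (1,2)=-1→XO.OX/.OX.X; (1,3)=-1→XO.OX/.O.XX
ply 3, O at XOXOX/.O..X | (1,0)=+0→XOXOX/OO..X; (1,2)=+1→XOXOX/.OO.X*; (1,3)=+0→XOXOX/.O.OX
ply 4, X at XOXOX/.OO.X | (1,0)=-1→XOXOX/XOO.X*; (1,3)=-1→XOXOX/.OOXX
ply 5, O at XOXOX/XOO.X | (1,3)=+1→XOXOX/XOOOX*
ply 6: XOXOX/XOOOX is terminal -1 (X); from X..OX/.O..X depth 6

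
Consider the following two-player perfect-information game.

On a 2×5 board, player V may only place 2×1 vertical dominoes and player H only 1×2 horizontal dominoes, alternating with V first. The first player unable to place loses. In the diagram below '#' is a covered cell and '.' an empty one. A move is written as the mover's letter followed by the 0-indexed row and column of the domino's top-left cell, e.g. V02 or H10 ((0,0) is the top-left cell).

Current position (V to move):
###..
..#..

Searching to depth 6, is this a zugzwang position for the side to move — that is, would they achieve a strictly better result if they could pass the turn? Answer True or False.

p1 V@[###../..#..]: V03[####./..##.]+1* V04[###.#/..#.#]+1
p2 H@[####./..##.]: H10[####./####.]-1*
p3 V@[####./####.]: V04[#####/#####]+1*
p4 H@[#####/#####] terminal -1; root [###../..#..] d6
if V skipped the turn, H would face:
~ p1 H@[###../..#..]: H03[#####/..#..]+1* H10[###../###..]-1 H13[###../..###]+1
~ p2 V@[#####/..#..] terminal -1; root [###../..#..] d6
compare (V): move=+1 vs pass=-1

zugzwang(###../..#.., V) = False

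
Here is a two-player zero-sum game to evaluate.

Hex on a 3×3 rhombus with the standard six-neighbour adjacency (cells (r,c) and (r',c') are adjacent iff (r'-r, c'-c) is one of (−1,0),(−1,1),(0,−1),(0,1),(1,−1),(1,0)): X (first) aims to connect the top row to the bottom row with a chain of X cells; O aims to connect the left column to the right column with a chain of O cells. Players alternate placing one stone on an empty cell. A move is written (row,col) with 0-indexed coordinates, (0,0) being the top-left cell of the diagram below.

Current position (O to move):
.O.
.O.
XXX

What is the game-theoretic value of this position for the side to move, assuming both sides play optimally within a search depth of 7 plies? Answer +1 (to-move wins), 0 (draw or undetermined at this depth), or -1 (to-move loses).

value(.O./.O./XXX, O) = +1

ply 1, O at .O./.O./XXX | (0,0)=+1→OO./.O./XXX*; (0,2)=+1→.OO/.O./XXX; (1,0)=+1→.O./OO./XXX; (1,2)=+1→.O./.OO/XXX
ply 2, X at OO./.O./XXX | (0,2)=-1→OOX/.O./XXX*; (1,0)=-1→OO./XO./XXX; (1,2)=-1→OO./.OX/XXX
ply 3, O at OOX/.O./XXX | (1,0)=-1→OOX/OO./XXX; (1,2)=+1→OOX/.OO/XXX*
ply 4: OOX/.OO/XXX is terminal -1 (X); from .O./.O./XXX depth 7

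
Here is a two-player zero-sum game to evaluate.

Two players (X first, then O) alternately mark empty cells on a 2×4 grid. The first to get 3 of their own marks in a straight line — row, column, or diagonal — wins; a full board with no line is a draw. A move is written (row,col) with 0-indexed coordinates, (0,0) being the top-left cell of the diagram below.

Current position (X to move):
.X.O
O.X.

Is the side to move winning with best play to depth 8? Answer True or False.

X winning at [.X.O/O.X.]: False

p1 X@[.X.O/O.X.]: (0,0)[XX.O/O.X.]+0* (0,2)[.XXO/O.X.]+0 (1,1)[.X.O/OXX.]+0 (1,3)[.X.O/O.XX]+0
p2 O@[XX.O/O.X.]: (0,2)[XXOO/O.X.]+0* (1,1)[XX.O/OOX.]-1 (1,3)[XX.O/O.XO]-1
p3 X@[XXOO/O.X.]: (1,1)[XXOO/OXX.]+0* (1,3)[XXOO/O.XX]+0
p4 O@[XXOO/OXX.]: (1,3)[XXOO/OXXO]+0*
p5 X@[XXOO/OXXO] terminal +0; root [.X.O/O.X.] d8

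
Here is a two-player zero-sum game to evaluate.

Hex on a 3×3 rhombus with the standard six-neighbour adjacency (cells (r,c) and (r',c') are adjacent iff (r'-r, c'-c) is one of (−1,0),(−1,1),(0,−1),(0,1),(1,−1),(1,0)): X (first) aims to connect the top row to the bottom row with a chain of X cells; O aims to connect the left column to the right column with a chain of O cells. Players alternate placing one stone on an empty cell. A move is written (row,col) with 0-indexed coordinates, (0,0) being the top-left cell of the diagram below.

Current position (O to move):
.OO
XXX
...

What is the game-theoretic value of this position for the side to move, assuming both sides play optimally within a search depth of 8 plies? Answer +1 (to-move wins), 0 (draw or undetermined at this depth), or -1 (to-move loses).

[.OO/XXX/...] O move#1: (0,0):+1/OOO/XXX/...*, (2,0):-1/.OO/XXX/O.., (2,1):-1/.OO/XXX/.O., (2,2):-1/.OO/XXX/..O
[OOO/XXX/...] end (terminal -1, X#2); searched .OO/XXX/... to 8

value(.OO/XXX/..., O) = +1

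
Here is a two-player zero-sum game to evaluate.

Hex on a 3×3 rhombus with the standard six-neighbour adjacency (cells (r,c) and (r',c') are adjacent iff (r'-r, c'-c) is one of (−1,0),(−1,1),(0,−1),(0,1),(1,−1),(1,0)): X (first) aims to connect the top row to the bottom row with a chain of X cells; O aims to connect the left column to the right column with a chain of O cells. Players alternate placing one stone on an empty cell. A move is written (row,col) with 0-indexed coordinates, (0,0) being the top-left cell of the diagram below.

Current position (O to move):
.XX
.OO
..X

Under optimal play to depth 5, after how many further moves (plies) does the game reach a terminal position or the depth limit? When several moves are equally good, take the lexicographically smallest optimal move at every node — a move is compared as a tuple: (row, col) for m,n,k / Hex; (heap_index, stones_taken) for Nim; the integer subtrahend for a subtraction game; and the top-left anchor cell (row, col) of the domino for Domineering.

ply 1, O at .XX/.OO/..X | (0,0)=+1→OXX/.OO/..X*; (1,0)=+1→.XX/OOO/..X; (2,0)=+1→.XX/.OO/O.X; (2,1)=+1→.XX/.OO/.OX
ply 2, X at OXX/.OO/..X | (1,0)=-1→OXX/XOO/..X*; (2,0)=-1→OXX/.OO/X.X; (2,1)=-1→OXX/.OO/.XX
ply 3, O at OXX/XOO/..X | (2,0)=+1→OXX/XOO/O.X*; (2,1)=-1→OXX/XOO/.OX
ply 4: OXX/XOO/O.X is terminal -1 (X); from .XX/.OO/..X depth 5

PV length from [.XX/.OO/..X]: 3 plies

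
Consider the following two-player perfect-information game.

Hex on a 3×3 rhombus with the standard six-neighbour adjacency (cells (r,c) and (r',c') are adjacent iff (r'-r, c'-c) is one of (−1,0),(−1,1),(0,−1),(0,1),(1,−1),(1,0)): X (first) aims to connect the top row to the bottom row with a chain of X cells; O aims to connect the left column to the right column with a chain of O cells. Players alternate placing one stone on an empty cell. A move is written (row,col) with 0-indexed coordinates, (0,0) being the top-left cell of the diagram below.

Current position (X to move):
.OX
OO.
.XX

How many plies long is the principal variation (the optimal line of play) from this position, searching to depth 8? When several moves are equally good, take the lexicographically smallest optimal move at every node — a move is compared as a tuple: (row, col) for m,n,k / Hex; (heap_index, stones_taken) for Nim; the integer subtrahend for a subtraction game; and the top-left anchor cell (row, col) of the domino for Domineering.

PV length from [.OX/OO./.XX]: 1 ply

[.OX/OO./.XX] X move#1: (0,0):-1/XOX/OO./.XX, (1,2):+1/.OX/OOX/.XX*, (2,0):-1/.OX/OO./XXX
[.OX/OOX/.XX] end (terminal -1, O#2); searched .OX/OO./.XX to 8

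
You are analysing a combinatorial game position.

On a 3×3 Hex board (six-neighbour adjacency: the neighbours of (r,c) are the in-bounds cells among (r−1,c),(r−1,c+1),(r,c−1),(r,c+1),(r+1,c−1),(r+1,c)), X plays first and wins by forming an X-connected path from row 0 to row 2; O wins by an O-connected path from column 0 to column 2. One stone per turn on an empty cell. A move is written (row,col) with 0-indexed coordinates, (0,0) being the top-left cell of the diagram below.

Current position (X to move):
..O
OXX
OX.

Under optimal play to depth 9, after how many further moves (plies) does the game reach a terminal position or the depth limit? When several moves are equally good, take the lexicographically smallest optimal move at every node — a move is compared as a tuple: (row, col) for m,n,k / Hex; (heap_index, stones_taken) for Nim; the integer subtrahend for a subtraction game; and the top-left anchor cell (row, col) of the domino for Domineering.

[..O/OXX/OX.] X move#1: (0,0):-1/X.O/OXX/OX., (0,1):+1/.XO/OXX/OX.*, (2,2):-1/..O/OXX/OXX
[.XO/OXX/OX.] end (terminal -1, O#2); searched ..O/OXX/OX. to 9

PV length from [..O/OXX/OX.]: 1 ply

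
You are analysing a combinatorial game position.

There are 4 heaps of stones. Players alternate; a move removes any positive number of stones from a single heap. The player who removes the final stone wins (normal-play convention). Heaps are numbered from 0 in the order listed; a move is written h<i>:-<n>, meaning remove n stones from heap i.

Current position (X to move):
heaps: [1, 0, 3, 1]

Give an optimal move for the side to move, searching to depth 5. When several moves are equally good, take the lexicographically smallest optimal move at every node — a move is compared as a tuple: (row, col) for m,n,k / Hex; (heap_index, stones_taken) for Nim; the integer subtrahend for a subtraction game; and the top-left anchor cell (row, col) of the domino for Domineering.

ply 1, X at (1,0,3,1) | h0:-1=-1→(0,0,3,1); h2:-1=-1→(1,0,2,1); h2:-2=-1→(1,0,1,1); h2:-3=+1→(1,0,0,1)*; h3:-1=-1→(1,0,3,0)
ply 2, O at (1,0,0,1) | h0:-1=-1→(0,0,0,1)*; h3:-1=-1→(1,0,0,0)
ply 3, X at (0,0,0,1) | h3:-1=+1→(0,0,0,0)*
ply 4: (0,0,0,0) is terminal -1 (O); from (1,0,3,1) depth 5

X's best at [(1,0,3,1)]: h2:-3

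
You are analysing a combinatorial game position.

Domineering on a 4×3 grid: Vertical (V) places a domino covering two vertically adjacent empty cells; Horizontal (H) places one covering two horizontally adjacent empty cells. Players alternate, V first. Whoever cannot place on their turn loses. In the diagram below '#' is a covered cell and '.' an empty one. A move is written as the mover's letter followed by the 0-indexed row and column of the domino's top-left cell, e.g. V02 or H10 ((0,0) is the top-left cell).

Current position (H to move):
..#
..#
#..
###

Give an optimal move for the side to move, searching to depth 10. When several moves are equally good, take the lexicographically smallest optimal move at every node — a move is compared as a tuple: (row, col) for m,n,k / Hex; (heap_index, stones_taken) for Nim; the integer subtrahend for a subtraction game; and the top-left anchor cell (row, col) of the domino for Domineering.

ply 1, H at ..#/..#/#../### | H00=-1→###/..#/#../###; H10=+1→..#/###/#../###*; H21=-1→..#/..#/###/###
ply 2: ..#/###/#../### is terminal -1 (V); from ..#/..#/#../### depth 10

H's best at [..#/..#/#../###]: H10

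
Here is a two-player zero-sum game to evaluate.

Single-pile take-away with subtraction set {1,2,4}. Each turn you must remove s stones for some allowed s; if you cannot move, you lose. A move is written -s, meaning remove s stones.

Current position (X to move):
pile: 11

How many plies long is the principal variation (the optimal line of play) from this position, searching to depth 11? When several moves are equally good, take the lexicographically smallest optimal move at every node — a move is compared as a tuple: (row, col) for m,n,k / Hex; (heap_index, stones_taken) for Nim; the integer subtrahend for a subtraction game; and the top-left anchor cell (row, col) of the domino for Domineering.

PV length from [11]: 7 plies

p1 X@[11]: -1[10]-1 -2[9]+1* -4[7]-1
p2 O@[9]: -1[8]-1* -2[7]-1 -4[5]-1
p3 X@[8]: -1[7]-1 -2[6]+1* -4[4]-1
p4 O@[6]: -1[5]-1* -2[4]-1 -4[2]-1
p5 X@[5]: -1[4]-1 -2[3]+1* -4[1]-1
p6 O@[3]: -1[2]-1* -2[1]-1
p7 X@[2]: -1[1]-1 -2[0]+1*
p8 O@[0] terminal -1; root [11] d11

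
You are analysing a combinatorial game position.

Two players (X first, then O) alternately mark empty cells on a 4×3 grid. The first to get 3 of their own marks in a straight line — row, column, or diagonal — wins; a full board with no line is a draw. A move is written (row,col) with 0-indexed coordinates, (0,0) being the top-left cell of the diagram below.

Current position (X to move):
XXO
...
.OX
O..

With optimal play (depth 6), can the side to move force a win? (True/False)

X winning at [XXO/.../.OX/O..]: True

p1 X@[XXO/.../.OX/O..]: (1,0)[XXO/X../.OX/O..]-1 (1,1)[XXO/.X./.OX/O..]+1* (1,2)[XXO/..X/.OX/O..]+1 (2,0)[XXO/.../XOX/O..]-1 (3,1)[XXO/.../.OX/OX.]-1 (3,2)[XXO/.../.OX/O.X]-1
p2 O@[XXO/.X./.OX/O..] terminal -1; root [XXO/.../.OX/O..] d6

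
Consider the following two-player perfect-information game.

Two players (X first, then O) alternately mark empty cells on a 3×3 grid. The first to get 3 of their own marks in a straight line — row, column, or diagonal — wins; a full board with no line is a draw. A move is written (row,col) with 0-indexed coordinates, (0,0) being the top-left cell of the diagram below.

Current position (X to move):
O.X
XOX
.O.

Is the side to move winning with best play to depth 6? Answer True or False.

[O.X/XOX/.O.] X move#1: (0,1):-1/OXX/XOX/.O., (2,0):-1/O.X/XOX/XO., (2,2):+1/O.X/XOX/.OX*
[O.X/XOX/.OX] end (terminal -1, O#2); searched O.X/XOX/.O. to 6

X winning at [O.X/XOX/.O.]: True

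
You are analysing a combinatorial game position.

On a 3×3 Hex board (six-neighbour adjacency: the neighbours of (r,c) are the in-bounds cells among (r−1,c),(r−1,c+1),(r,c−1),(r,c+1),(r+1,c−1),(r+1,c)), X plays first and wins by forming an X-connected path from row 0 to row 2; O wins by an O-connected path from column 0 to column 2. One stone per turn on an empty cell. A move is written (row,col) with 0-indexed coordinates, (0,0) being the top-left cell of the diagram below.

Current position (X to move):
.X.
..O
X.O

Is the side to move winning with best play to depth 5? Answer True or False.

ply 1, X at .X./..O/X.O | (0,0)=+1→XX./..O/X.O*; (0,2)=+1→.XX/..O/X.O; (1,0)=+1→.X./X.O/X.O; (1,1)=+1→.X./.XO/X.O; (2,1)=+1→.X./..O/XXO
ply 2, O at XX./..O/X.O | (0,2)=-1→XXO/..O/X.O*; (1,0)=-1→XX./O.O/X.O; (1,1)=-1→XX./.OO/X.O; (2,1)=-1→XX./..O/XOO
ply 3, X at XXO/..O/X.O | (1,0)=+1→XXO/X.O/X.O*; (1,1)=+1→XXO/.XO/X.O; (2,1)=+1→XXO/..O/XXO
ply 4: XXO/X.O/X.O is terminal -1 (O); from .X./..O/X.O depth 5

X winning at [.X./..O/X.O]: True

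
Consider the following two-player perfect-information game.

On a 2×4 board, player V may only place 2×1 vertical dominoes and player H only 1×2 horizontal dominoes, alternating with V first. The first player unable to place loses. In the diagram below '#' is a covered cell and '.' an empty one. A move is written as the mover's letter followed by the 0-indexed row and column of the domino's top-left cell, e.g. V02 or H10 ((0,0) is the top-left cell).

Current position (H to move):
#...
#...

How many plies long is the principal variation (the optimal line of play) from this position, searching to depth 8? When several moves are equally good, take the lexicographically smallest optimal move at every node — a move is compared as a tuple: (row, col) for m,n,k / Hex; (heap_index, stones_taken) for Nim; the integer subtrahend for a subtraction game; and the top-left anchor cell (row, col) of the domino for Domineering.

ply 1, H at #.../#... | H01=+1→###./#...*; H02=+1→#.##/#...; H11=+1→#.../###.; H12=+1→#.../#.##
ply 2, V at ###./#... | V03=-1→####/#..#*
ply 3, H at ####/#..# | H11=+1→####/####*
ply 4: ####/#### is terminal -1 (V); from #.../#... depth 8

PV length from [#.../#...]: 3 plies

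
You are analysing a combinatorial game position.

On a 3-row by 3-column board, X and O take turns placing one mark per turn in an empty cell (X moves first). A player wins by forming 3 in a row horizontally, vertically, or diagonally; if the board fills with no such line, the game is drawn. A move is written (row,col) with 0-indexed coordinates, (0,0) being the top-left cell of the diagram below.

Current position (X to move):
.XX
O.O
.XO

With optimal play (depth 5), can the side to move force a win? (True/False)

ply 1, X at .XX/O.O/.XO | (0,0)=+1→XXX/O.O/.XO*; (1,1)=+1→.XX/OXO/.XO; (2,0)=-1→.XX/O.O/XXO
ply 2: XXX/O.O/.XO is terminal -1 (O); from .XX/O.O/.XO depth 5

X winning at [.XX/O.O/.XO]: True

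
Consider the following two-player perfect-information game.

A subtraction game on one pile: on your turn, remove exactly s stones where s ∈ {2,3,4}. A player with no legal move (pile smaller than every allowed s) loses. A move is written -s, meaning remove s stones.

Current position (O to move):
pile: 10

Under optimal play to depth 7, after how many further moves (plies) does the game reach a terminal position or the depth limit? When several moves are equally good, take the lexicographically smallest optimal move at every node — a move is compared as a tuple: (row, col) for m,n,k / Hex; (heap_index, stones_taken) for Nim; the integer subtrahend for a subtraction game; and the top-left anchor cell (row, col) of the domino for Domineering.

ply 1, O at 10 | -2=-1→8; -3=+1→7*; -4=+1→6
ply 2, X at 7 | -2=-1→5*; -3=-1→4; -4=-1→3
ply 3, O at 5 | -2=-1→3; -3=-1→2; -4=+1→1*
ply 4: 1 is terminal -1 (X); from 10 depth 7

PV length from [10]: 3 plies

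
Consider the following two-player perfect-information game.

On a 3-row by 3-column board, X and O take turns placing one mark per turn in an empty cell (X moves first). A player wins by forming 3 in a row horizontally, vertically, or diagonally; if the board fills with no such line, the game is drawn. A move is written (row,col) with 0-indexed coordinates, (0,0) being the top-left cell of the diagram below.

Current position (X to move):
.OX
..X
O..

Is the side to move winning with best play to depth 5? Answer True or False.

ply 1, X at .OX/..X/O.. | (0,0)=+0→XOX/..X/O..; (1,0)=+1→.OX/X.X/O..*; (1,1)=+1→.OX/.XX/O..; (2,1)=+0→.OX/..X/OX.; (2,2)=+1→.OX/..X/O.X
ply 2, O at .OX/X.X/O.. | (0,0)=-1→OOX/X.X/O..*; (1,1)=-1→.OX/XOX/O..; (2,1)=-1→.OX/X.X/OO.; (2,2)=-1→.OX/X.X/O.O
ply 3, X at OOX/X.X/O.. | (1,1)=+1→OOX/XXX/O..*; (2,1)=+1→OOX/X.X/OX.; (2,2)=+1→OOX/X.X/O.X
ply 4: OOX/XXX/O.. is terminal -1 (O); from .OX/..X/O.. depth 5

X winning at [.OX/..X/O..]: True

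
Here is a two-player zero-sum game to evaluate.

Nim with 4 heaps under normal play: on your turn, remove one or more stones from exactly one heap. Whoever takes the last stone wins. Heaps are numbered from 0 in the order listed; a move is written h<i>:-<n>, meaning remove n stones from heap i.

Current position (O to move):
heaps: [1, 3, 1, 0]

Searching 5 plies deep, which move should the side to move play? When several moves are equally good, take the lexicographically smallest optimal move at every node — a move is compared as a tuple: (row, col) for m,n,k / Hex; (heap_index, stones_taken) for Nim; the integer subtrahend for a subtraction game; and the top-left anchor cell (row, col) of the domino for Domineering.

ply 1, O at (1,3,1,0) | h0:-1=-1→(0,3,1,0); h1:-1=-1→(1,2,1,0); h1:-2=-1→(1,1,1,0); h1:-3=+1→(1,0,1,0)*; h2:-1=-1→(1,3,0,0)
ply 2, X at (1,0,1,0) | h0:-1=-1→(0,0,1,0)*; h2:-1=-1→(1,0,0,0)
ply 3, O at (0,0,1,0) | h2:-1=+1→(0,0,0,0)*
ply 4: (0,0,0,0) is terminal -1 (X); from (1,3,1,0) depth 5

O's best at [(1,3,1,0)]: h1:-3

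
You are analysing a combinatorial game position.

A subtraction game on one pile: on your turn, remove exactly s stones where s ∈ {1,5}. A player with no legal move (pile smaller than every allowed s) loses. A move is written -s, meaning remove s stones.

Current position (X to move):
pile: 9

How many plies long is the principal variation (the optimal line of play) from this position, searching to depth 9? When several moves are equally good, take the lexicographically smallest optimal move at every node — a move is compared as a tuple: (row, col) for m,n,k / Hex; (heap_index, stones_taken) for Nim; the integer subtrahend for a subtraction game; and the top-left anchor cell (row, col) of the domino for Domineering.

PV length from [9]: 9 plies

p1 X@[9]: -1[8]+1* -5[4]+1
p2 O@[8]: -1[7]-1* -5[3]-1
p3 X@[7]: -1[6]+1* -5[2]+1
p4 O@[6]: -1[5]-1* -5[1]-1
p5 X@[5]: -1[4]+1* -5[0]+1
p6 O@[4]: -1[3]-1*
p7 X@[3]: -1[2]+1*
p8 O@[2]: -1[1]-1*
p9 X@[1]: -1[0]+1*
p10 O@[0] terminal -1; root [9] d9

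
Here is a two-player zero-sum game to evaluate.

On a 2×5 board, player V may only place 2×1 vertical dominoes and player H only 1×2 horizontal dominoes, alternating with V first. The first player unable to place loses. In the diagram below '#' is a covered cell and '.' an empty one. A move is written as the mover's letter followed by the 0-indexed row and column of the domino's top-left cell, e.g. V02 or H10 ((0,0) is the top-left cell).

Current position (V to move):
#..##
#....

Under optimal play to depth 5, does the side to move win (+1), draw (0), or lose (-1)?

value(#..##/#...., V) = +1

p1 V@[#..##/#....]: V01[##.##/##...]-1 V02[#.###/#.#..]+1*
p2 H@[#.###/#.#..]: H13[#.###/#.###]-1*
p3 V@[#.###/#.###]: V01[#####/#####]+1*
p4 H@[#####/#####] terminal -1; root [#..##/#....] d5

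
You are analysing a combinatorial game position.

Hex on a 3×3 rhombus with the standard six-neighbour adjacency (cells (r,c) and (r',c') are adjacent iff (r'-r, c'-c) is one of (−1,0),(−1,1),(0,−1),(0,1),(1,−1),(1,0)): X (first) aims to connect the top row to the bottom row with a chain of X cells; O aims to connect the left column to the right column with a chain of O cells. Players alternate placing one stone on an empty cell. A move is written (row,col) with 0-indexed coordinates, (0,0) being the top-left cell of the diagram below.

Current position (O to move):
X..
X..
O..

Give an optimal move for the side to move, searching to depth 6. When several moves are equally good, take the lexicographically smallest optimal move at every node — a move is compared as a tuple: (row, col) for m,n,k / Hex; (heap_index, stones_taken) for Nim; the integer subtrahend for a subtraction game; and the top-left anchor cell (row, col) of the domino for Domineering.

O's best at [X../X../O..]: (0,2)

ply 1, O at X../X../O.. | (0,1)=-1→XO./X../O..; (0,2)=+1→X.O/X../O..*; (1,1)=+1→X../XO./O..; (1,2)=+1→X../X.O/O..; (2,1)=+1→X../X../OO.; (2,2)=+1→X../X../O.O
ply 2, X at X.O/X../O.. | (0,1)=-1→XXO/X../O..*; (1,1)=-1→X.O/XX./O..; (1,2)=-1→X.O/X.X/O..; (2,1)=-1→X.O/X../OX.; (2,2)=-1→X.O/X../O.X
ply 3, O at XXO/X../O.. | (1,1)=+1→XXO/XO./O..*; (1,2)=+1→XXO/X.O/O..; (2,1)=+1→XXO/X../OO.; (2,2)=+1→XXO/X../O.O
ply 4: XXO/XO./O.. is terminal -1 (X); from X../X../O.. depth 6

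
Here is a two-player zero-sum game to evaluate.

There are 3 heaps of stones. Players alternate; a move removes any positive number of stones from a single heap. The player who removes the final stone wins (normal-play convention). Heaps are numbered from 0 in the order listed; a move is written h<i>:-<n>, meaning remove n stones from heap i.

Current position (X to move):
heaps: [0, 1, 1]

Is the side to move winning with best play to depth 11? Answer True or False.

ply 1, X at (0,1,1) | h1:-1=-1→(0,0,1)*; h2:-1=-1→(0,1,0)
ply 2, O at (0,0,1) | h2:-1=+1→(0,0,0)*
ply 3: (0,0,0) is terminal -1 (X); from (0,1,1) depth 11

X winning at [(0,1,1)]: False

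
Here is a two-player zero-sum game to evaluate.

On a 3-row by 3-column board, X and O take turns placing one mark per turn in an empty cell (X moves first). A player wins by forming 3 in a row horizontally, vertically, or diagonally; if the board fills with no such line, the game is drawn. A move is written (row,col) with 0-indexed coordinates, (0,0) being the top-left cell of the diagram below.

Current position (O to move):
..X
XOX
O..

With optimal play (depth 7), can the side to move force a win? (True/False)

[..X/XOX/O..] O move#1: (0,0):-1/O.X/XOX/O.., (0,1):-1/.OX/XOX/O.., (2,1):-1/..X/XOX/OO., (2,2):+1/..X/XOX/O.O*
[..X/XOX/O.O] X move#2: (0,0):-1/X.X/XOX/O.O*, (0,1):-1/.XX/XOX/O.O, (2,1):-1/..X/XOX/OXO
[X.X/XOX/O.O] O move#3: (0,1):+0/XOX/XOX/O.O, (2,1):+1/X.X/XOX/OOO*
[X.X/XOX/OOO] end (terminal -1, X#4); searched ..X/XOX/O.. to 7

O winning at [..X/XOX/O..]: True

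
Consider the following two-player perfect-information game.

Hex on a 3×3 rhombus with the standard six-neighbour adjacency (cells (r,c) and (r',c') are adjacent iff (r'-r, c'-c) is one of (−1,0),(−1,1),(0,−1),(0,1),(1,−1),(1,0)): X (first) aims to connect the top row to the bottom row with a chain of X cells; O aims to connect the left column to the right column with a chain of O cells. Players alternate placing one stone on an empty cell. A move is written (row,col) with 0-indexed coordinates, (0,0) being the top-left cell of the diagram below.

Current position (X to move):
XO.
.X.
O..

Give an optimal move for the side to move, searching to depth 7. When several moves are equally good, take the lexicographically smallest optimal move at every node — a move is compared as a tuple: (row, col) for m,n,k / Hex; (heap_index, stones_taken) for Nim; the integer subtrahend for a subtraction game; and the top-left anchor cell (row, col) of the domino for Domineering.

p1 X@[XO./.X./O..]: (0,2)[XOX/.X./O..]-1 (1,0)[XO./XX./O..]-1 (1,2)[XO./.XX/O..]+1* (2,1)[XO./.X./OX.]+1 (2,2)[XO./.X./O.X]+1
p2 O@[XO./.XX/O..]: (0,2)[XOO/.XX/O..]-1* (1,0)[XO./OXX/O..]-1 (2,1)[XO./.XX/OO.]-1 (2,2)[XO./.XX/O.O]-1
p3 X@[XOO/.XX/O..]: (1,0)[XOO/XXX/O..]+1* (2,1)[XOO/.XX/OX.]-1 (2,2)[XOO/.XX/O.X]-1
p4 O@[XOO/XXX/O..]: (2,1)[XOO/XXX/OO.]-1* (2,2)[XOO/XXX/O.O]-1
p5 X@[XOO/XXX/OO.]: (2,2)[XOO/XXX/OOX]+1*
p6 O@[XOO/XXX/OOX] terminal -1; root [XO./.X./O..] d7

X's best at [XO./.X./O..]: (1,2)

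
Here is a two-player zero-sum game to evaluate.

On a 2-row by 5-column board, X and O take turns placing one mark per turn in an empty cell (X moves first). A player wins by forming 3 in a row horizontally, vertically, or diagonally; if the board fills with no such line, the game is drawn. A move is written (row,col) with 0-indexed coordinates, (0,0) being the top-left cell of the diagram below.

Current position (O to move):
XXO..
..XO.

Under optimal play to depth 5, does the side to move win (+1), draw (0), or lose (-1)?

value(XXO../..XO., O) = 0

ply 1, O at XXO../..XO. | (0,3)=+0→XXOO./..XO.*; (0,4)=+0→XXO.O/..XO.; (1,0)=+0→XXO../O.XO.; (1,1)=+0→XXO../.OXO.; (1,4)=+0→XXO../..XOO
ply 2, X at XXOO./..XO. | (0,4)=+0→XXOOX/..XO.*; (1,0)=-1→XXOO./X.XO.; (1,1)=-1→XXOO./.XXO.; (1,4)=-1→XXOO./..XOX
ply 3, O at XXOOX/..XO. | (1,0)=+0→XXOOX/O.XO.*; (1,1)=+0→XXOOX/.OXO.; (1,4)=+0→XXOOX/..XOO
ply 4, X at XXOOX/O.XO. | (1,1)=+0→XXOOX/OXXO.*; (1,4)=+0→XXOOX/O.XOX
ply 5, O at XXOOX/OXXO. | (1,4)=+0→XXOOX/OXXOO*
ply 6: XXOOX/OXXOO is terminal +0 (X); from XXO../..XO. depth 5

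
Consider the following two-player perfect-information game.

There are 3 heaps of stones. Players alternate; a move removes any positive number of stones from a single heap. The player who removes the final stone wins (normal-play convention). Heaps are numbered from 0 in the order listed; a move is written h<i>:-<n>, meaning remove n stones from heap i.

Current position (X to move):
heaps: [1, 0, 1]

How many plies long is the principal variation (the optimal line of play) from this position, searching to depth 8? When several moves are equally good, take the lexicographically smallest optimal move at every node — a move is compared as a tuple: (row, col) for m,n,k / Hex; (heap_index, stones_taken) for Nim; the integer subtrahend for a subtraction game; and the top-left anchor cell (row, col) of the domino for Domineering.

PV length from [(1,0,1)]: 2 plies

p1 X@[(1,0,1)]: h0:-1[(0,0,1)]-1* h2:-1[(1,0,0)]-1
p2 O@[(0,0,1)]: h2:-1[(0,0,0)]+1*
p3 X@[(0,0,0)] terminal -1; root [(1,0,1)] d8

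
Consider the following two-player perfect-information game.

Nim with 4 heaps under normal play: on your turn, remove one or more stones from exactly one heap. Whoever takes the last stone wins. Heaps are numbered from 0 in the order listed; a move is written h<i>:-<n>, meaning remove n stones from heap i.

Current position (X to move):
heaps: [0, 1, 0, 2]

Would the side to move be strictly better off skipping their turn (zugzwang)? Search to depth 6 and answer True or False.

[(0,1,0,2)] X move#1: h1:-1:-1/(0,0,0,2), h3:-1:+1/(0,1,0,1)*, h3:-2:-1/(0,1,0,0)
[(0,1,0,1)] O move#2: h1:-1:-1/(0,0,0,1)*, h3:-1:-1/(0,1,0,0)
[(0,0,0,1)] X move#3: h3:-1:+1/(0,0,0,0)*
[(0,0,0,0)] end (terminal -1, O#4); searched (0,1,0,2) to 6
if X skipped the turn, O would face:
~ [(0,1,0,2)] O move#1: h1:-1:-1/(0,0,0,2), h3:-1:+1/(0,1,0,1)*, h3:-2:-1/(0,1,0,0)
~ [(0,1,0,1)] X move#2: h1:-1:-1/(0,0,0,1)*, h3:-1:-1/(0,1,0,0)
~ [(0,0,0,1)] O move#3: h3:-1:+1/(0,0,0,0)*
~ [(0,0,0,0)] end (terminal -1, X#4); searched (0,1,0,2) to 6
compare (X): move=+1 vs pass=-1

zugzwang((0,1,0,2), X) = False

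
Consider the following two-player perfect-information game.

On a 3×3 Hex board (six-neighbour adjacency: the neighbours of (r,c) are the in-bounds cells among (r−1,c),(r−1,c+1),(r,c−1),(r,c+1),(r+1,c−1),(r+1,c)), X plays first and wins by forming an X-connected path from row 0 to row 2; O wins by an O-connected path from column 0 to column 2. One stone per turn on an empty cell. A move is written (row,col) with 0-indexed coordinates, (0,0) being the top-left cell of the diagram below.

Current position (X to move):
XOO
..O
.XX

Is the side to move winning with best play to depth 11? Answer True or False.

p1 X@[XOO/..O/.XX]: (1,0)[XOO/X.O/.XX]+1* (1,1)[XOO/.XO/.XX]-1 (2,0)[XOO/..O/XXX]-1
p2 O@[XOO/X.O/.XX]: (1,1)[XOO/XOO/.XX]-1* (2,0)[XOO/X.O/OXX]-1
p3 X@[XOO/XOO/.XX]: (2,0)[XOO/XOO/XXX]+1*
p4 O@[XOO/XOO/XXX] terminal -1; root [XOO/..O/.XX] d11

X winning at [XOO/..O/.XX]: True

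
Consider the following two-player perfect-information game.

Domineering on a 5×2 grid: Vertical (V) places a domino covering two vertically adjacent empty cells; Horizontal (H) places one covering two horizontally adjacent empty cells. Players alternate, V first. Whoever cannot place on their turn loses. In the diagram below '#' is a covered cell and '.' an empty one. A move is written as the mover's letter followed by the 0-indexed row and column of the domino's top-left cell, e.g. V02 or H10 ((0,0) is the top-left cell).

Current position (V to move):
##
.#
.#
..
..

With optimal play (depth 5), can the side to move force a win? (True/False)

V winning at [##/.#/.#/../..]: True

ply 1, V at ##/.#/.#/../.. | V10=-1→##/##/##/../..; V20=-1→##/.#/##/#./..; V30=+1→##/.#/.#/#./#.*; V31=+1→##/.#/.#/.#/.#
ply 2: ##/.#/.#/#./#. is terminal -1 (H); from ##/.#/.#/../.. depth 5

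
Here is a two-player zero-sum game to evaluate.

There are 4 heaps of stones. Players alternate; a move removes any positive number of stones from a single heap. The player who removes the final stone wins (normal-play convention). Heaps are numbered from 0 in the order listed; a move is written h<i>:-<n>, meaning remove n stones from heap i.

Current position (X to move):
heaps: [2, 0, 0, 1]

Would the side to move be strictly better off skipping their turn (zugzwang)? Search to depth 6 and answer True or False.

zugzwang((2,0,0,1), X) = False

ply 1, X at (2,0,0,1) | h0:-1=+1→(1,0,0,1)*; h0:-2=-1→(0,0,0,1); h3:-1=-1→(2,0,0,0)
ply 2, O at (1,0,0,1) | h0:-1=-1→(0,0,0,1)*; h3:-1=-1→(1,0,0,0)
ply 3, X at (0,0,0,1) | h3:-1=+1→(0,0,0,0)*
ply 4: (0,0,0,0) is terminal -1 (O); from (2,0,0,1) depth 6
if X skipped the turn, O would face:
~ ply 1, O at (2,0,0,1) | h0:-1=+1→(1,0,0,1)*; h0:-2=-1→(0,0,0,1); h3:-1=-1→(2,0,0,0)
~ ply 2, X at (1,0,0,1) | h0:-1=-1→(0,0,0,1)*; h3:-1=-1→(1,0,0,0)
~ ply 3, O at (0,0,0,1) | h3:-1=+1→(0,0,0,0)*
~ ply 4: (0,0,0,0) is terminal -1 (X); from (2,0,0,1) depth 6
compare (X): move=+1 vs pass=-1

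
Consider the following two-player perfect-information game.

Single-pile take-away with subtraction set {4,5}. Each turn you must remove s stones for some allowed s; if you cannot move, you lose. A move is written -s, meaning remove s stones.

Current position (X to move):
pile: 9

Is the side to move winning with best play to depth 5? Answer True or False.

ply 1, X at 9 | -4=-1→5*; -5=-1→4
ply 2, O at 5 | -4=+1→1*; -5=+1→0
ply 3: 1 is terminal -1 (X); from 9 depth 5

X winning at [9]: False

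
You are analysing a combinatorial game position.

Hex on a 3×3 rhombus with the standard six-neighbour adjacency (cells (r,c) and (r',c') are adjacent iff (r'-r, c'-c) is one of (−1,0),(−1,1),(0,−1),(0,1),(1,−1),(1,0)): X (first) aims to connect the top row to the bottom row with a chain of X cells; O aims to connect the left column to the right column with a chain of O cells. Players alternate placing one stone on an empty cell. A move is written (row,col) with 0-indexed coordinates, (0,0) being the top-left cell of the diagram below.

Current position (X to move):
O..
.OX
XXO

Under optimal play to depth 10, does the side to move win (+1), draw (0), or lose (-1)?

p1 X@[O../.OX/XXO]: (0,1)[OX./.OX/XXO]+1* (0,2)[O.X/.OX/XXO]+1 (1,0)[O../XOX/XXO]+1
p2 O@[OX./.OX/XXO]: (0,2)[OXO/.OX/XXO]-1* (1,0)[OX./OOX/XXO]-1
p3 X@[OXO/.OX/XXO]: (1,0)[OXO/XOX/XXO]+1*
p4 O@[OXO/XOX/XXO] terminal -1; root [O../.OX/XXO] d10

value(O../.OX/XXO, X) = +1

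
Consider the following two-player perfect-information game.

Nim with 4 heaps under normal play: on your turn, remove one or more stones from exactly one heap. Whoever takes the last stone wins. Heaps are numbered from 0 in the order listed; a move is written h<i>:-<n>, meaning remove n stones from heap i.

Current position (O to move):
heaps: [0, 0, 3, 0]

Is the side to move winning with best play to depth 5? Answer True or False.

O winning at [(0,0,3,0)]: True

ply 1, O at (0,0,3,0) | h2:-1=-1→(0,0,2,0); h2:-2=-1→(0,0,1,0); h2:-3=+1→(0,0,0,0)*
ply 2: (0,0,0,0) is terminal -1 (X); from (0,0,3,0) depth 5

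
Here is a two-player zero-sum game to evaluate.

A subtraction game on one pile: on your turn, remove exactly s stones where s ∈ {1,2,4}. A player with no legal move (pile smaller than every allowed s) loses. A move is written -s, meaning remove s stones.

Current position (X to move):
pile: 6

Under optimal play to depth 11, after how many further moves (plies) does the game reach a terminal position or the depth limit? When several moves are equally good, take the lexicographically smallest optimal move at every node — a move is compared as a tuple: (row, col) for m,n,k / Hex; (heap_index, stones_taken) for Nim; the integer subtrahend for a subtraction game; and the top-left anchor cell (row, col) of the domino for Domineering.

PV length from [6]: 4 plies

p1 X@[6]: -1[5]-1* -2[4]-1 -4[2]-1
p2 O@[5]: -1[4]-1 -2[3]+1* -4[1]-1
p3 X@[3]: -1[2]-1* -2[1]-1
p4 O@[2]: -1[1]-1 -2[0]+1*
p5 X@[0] terminal -1; root [6] d11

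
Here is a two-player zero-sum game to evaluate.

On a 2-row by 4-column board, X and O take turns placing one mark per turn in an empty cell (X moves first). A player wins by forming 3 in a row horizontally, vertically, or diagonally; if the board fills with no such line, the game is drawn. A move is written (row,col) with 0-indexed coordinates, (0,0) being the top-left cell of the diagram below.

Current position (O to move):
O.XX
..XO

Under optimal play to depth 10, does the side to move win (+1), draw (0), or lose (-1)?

[O.XX/..XO] O move#1: (0,1):+0/OOXX/..XO*, (1,0):-1/O.XX/O.XO, (1,1):-1/O.XX/.OXO
[OOXX/..XO] X move#2: (1,0):+0/OOXX/X.XO*, (1,1):+0/OOXX/.XXO
[OOXX/X.XO] O move#3: (1,1):+0/OOXX/XOXO*
[OOXX/XOXO] end (terminal +0, X#4); searched O.XX/..XO to 10

value(O.XX/..XO, O) = 0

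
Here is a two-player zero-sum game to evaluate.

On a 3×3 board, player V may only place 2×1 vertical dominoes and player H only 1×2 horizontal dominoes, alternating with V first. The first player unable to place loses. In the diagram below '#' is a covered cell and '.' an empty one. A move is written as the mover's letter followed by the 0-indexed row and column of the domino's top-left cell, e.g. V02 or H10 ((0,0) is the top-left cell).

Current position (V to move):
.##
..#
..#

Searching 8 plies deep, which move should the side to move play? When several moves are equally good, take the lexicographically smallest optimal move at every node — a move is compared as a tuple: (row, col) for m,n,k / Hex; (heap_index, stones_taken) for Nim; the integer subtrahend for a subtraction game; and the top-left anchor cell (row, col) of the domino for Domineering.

ply 1, V at .##/..#/..# | V00=-1→###/#.#/..#; V10=+1→.##/#.#/#.#*; V11=+1→.##/.##/.##
ply 2: .##/#.#/#.# is terminal -1 (H); from .##/..#/..# depth 8

V's best at [.##/..#/..#]: V10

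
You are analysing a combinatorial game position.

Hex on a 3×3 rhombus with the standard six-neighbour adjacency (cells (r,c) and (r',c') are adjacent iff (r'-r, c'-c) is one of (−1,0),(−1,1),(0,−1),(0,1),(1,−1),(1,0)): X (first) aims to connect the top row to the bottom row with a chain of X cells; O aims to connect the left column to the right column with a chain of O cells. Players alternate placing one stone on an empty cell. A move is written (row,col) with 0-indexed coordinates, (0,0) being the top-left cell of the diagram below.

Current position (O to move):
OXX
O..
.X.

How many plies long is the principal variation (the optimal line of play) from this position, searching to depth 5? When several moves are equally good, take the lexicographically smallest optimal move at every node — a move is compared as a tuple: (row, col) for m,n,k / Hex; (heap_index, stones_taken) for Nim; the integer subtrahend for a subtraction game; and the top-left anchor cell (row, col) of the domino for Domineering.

[OXX/O../.X.] O move#1: (1,1):-1/OXX/OO./.X.*, (1,2):-1/OXX/O.O/.X., (2,0):-1/OXX/O../OX., (2,2):-1/OXX/O../.XO
[OXX/OO./.X.] X move#2: (1,2):+1/OXX/OOX/.X.*, (2,0):-1/OXX/OO./XX., (2,2):-1/OXX/OO./.XX
[OXX/OOX/.X.] end (terminal -1, O#3); searched OXX/O../.X. to 5

PV length from [OXX/O../.X.]: 2 plies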